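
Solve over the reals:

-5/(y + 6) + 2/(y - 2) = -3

Multiply both sides by (y + 6)(y - 2):
-5(y - 2) + 2(y + 6) = -3(y + 6)(y - 2).
Expand and collect terms: -3y² - 9y + 14 = 0.
By the quadratic formula, y = (9 ± √249) / -6, so y ≈ -4.13 or y ≈ 1.13.
Neither value makes a denominator zero (y ≠ -6, y ≠ 2), so both are valid.

y = -4.13 or y = 1.13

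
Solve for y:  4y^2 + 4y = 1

y = -1.2071 or y = 0.2071

Rearrange to standard form: 4y^2 + 4y - 1 = 0.
Discriminant: (4)^2 - 4*4*(-1) = 32.
Quadratic formula: y = (-4 +/- sqrt(32)) / 8.
So y = -1/2 + sqrt(2)/2 ~= 0.2071 or y = -sqrt(2)/2 - 1/2 ~= -1.2071.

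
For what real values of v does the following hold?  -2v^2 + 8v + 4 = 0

v = -0.4495 or v = 4.4495

Discriminant: (8)^2 - 4*(-2)*4 = 96.
Quadratic formula: v = (-8 +/- sqrt(96)) / (-4).
So v = 2 - sqrt(6) ~= -0.4495 or v = 2 + sqrt(6) ~= 4.4495.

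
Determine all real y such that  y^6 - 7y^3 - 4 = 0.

Let u = y^3. The equation becomes u^2 - 7u - 4 = 0.
By the quadratic formula, u = 7/2 + sqrt(65)/2 or u = 7/2 - sqrt(65)/2.
y^3 = 7/2 + sqrt(65)/2 gives y = (7/2 + sqrt(65)/2)^(1/3) ~= 1.9601.
y^3 = 7/2 - sqrt(65)/2 gives y = -(-7/2 + sqrt(65)/2)^(1/3) ~= -0.8098.

y = -0.8098 or y = 1.9601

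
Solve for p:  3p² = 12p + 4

Rearrange to standard form: 3p² - 12p - 4 = 0.
Discriminant: (-12)² − 4·3·(-4) = 192.
Quadratic formula: p = (12 ± √192) / 6.
So p = 2 + 4·√(3)/3 ≈ 4.3094 or p = 2 - 4·√(3)/3 ≈ -0.3094.

p = -0.3094 or p = 4.3094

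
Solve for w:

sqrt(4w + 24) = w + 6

w = -6 or w = -2

Square both sides: 4w + 24 = (w + 6)^2.
Expand and rearrange: w^2 + 8w + 12 = 0.
Solving gives w = -2 or w = -6.
Check each candidate in the original equation:
  w = -2: sqrt(16) = 4, while w + 6 = 4 — valid.
  w = -6: sqrt(0) = 0, while w + 6 = 0 — valid.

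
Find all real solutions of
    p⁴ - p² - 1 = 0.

Let u = p². The equation becomes u² - u - 1 = 0.
By the quadratic formula, u = 1/2 + √(5)/2 or u = 1/2 - √(5)/2.
p² = 1/2 + √(5)/2 gives p = ±√(1/2 + √(5)/2) ≈ ±1.272.
p² = 1/2 - √(5)/2 < 0 has no real solution.

p = -1.272 or p = 1.272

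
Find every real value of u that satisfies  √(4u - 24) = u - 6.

Square both sides: 4u - 24 = (u - 6)².
Expand and rearrange: u² - 16u + 60 = 0.
Solving gives u = 10 or u = 6.
Check each candidate in the original equation:
  u = 10: √(16) = 4, while u - 6 = 4 — valid.
  u = 6: √(0) = 0, while u - 6 = 0 — valid.

u = 6 or u = 10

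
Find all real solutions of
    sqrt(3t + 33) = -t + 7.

t = 1

Square both sides: 3t + 33 = (-t + 7)^2.
Expand and rearrange: t^2 - 17t + 16 = 0.
Solving gives t = 16 or t = 1.
Check each candidate in the original equation:
  t = 16: sqrt(81) = 9, while -t + 7 = -9 — extraneous.
  t = 1: sqrt(36) = 6, while -t + 7 = 6 — valid.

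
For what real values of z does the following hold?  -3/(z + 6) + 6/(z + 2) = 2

Multiply both sides by (z + 6)(z + 2):
-3(z + 2) + 6(z + 6) = 2(z + 6)(z + 2).
Expand and collect terms: 2z² + 13z - 6 = 0.
By the quadratic formula, z = (-13 ± √217) / 4, so z ≈ 0.4327 or z ≈ -6.9327.
Neither value makes a denominator zero (z ≠ -6, z ≠ -2), so both are valid.

z = -6.9327 or z = 0.4327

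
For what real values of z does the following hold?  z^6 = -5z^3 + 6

z = -1.8171 or z = 1

Let u = z^3. The equation becomes u^2 + 5u - 6 = 0.
Factor: (u - 1)(u + 6) = 0, so u = 1 or u = -6.
z^3 = 1 gives z = 1.
z^3 = -6 gives z = -(6)^(1/3) ~= -1.8171.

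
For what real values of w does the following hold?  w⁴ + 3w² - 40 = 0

w = -2.2361 or w = 2.2361

Let u = w². The equation becomes u² + 3u - 40 = 0.
Factor: (u + 8)(u - 5) = 0, so u = -8 or u = 5.
w² = -8 < 0 has no real solution.
w² = 5 gives w = ±√(5) ≈ ±2.2361.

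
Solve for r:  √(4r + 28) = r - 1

r = 9

Square both sides: 4r + 28 = (r - 1)².
Expand and rearrange: r² - 6r - 27 = 0.
Solving gives r = 9 or r = -3.
Check each candidate in the original equation:
  r = 9: √(64) = 8, while r - 1 = 8 — valid.
  r = -3: √(16) = 4, while r - 1 = -4 — extraneous.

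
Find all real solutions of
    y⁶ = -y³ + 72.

y = -2.0801 or y = 2

Let u = y³. The equation becomes u² + u - 72 = 0.
Factor: (u + 9)(u - 8) = 0, so u = -9 or u = 8.
y³ = -9 gives y = -∛(9) ≈ -2.0801.
y³ = 8 gives y = 2.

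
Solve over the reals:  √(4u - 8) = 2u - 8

u = 6

Square both sides: 4u - 8 = (2u - 8)².
Expand and rearrange: 4u² - 36u + 72 = 0.
Solving gives u = 6 or u = 3.
Check each candidate in the original equation:
  u = 6: √(16) = 4, while 2u - 8 = 4 — valid.
  u = 3: √(4) = 2, while 2u - 8 = -2 — extraneous.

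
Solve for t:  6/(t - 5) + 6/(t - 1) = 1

t = 2.6754 or t = 15.3246

Multiply both sides by (t - 5)(t - 1):
6(t - 1) + 6(t - 5) = (t - 5)(t - 1).
Expand and collect terms: t^2 - 18t + 41 = 0.
By the quadratic formula, t = (18 +/- sqrt(160)) / 2, so t ~= 15.3246 or t ~= 2.6754.
Neither value makes a denominator zero (t != 5, t != 1), so both are valid.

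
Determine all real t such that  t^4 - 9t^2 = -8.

t = -2.8284 or t = -1 or t = 1 or t = 2.8284

Let u = t^2. The equation becomes u^2 - 9u + 8 = 0.
Factor: (u - 1)(u - 8) = 0, so u = 1 or u = 8.
t^2 = 1 gives t = +/-1.
t^2 = 8 gives t = +/-2*sqrt(2) ~= +/-2.8284.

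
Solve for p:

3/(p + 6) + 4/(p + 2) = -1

Multiply both sides by (p + 6)(p + 2):
3(p + 2) + 4(p + 6) = -(p + 6)(p + 2).
Expand and collect terms: -p² - 15p - 42 = 0.
By the quadratic formula, p = (15 ± √57) / -2, so p ≈ -11.2749 or p ≈ -3.7251.
Neither value makes a denominator zero (p ≠ -6, p ≠ -2), so both are valid.

p = -11.2749 or p = -3.7251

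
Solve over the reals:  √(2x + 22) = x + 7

x = -3

Square both sides: 2x + 22 = (x + 7)².
Expand and rearrange: x² + 12x + 27 = 0.
Solving gives x = -3 or x = -9.
Check each candidate in the original equation:
  x = -3: √(16) = 4, while x + 7 = 4 — valid.
  x = -9: √(4) = 2, while x + 7 = -2 — extraneous.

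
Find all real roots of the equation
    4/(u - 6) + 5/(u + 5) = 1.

u = -1.7082 or u = 11.7082

Multiply both sides by (u - 6)(u + 5):
4(u + 5) + 5(u - 6) = (u - 6)(u + 5).
Expand and collect terms: u^2 - 10u - 20 = 0.
By the quadratic formula, u = (10 +/- sqrt(180)) / 2, so u ~= 11.7082 or u ~= -1.7082.
Neither value makes a denominator zero (u != 6, u != -5), so both are valid.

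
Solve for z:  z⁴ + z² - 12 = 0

Let u = z². The equation becomes u² + u - 12 = 0.
Factor: (u + 4)(u - 3) = 0, so u = -4 or u = 3.
z² = -4 < 0 has no real solution.
z² = 3 gives z = ±√(3) ≈ ±1.7321.

z = -1.7321 or z = 1.7321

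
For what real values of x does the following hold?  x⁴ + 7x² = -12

No real solutions.

Let u = x². The equation becomes u² + 7u + 12 = 0.
Factor: (u + 3)(u + 4) = 0, so u = -3 or u = -4.
x² = -3 < 0 has no real solution.
x² = -4 < 0 has no real solution.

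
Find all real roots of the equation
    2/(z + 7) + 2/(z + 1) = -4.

z = -7.5414 or z = -1.4586

Multiply both sides by (z + 7)(z + 1):
2(z + 1) + 2(z + 7) = -4(z + 7)(z + 1).
Expand and collect terms: -4z² - 36z - 44 = 0.
By the quadratic formula, z = (36 ± √592) / -8, so z ≈ -7.5414 or z ≈ -1.4586.
Neither value makes a denominator zero (z ≠ -7, z ≠ -1), so both are valid.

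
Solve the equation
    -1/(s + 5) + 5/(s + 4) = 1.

Multiply both sides by (s + 5)(s + 4):
-(s + 4) + 5(s + 5) = (s + 5)(s + 4).
Expand and collect terms: s² + 5s - 1 = 0.
By the quadratic formula, s = (-5 ± √29) / 2, so s ≈ 0.1926 or s ≈ -5.1926.
Neither value makes a denominator zero (s ≠ -5, s ≠ -4), so both are valid.

s = -5.1926 or s = 0.1926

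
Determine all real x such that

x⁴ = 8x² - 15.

x = -2.2361 or x = -1.7321 or x = 1.7321 or x = 2.2361

Let u = x². The equation becomes u² - 8u + 15 = 0.
Factor: (u - 5)(u - 3) = 0, so u = 5 or u = 3.
x² = 5 gives x = ±√(5) ≈ ±2.2361.
x² = 3 gives x = ±√(3) ≈ ±1.7321.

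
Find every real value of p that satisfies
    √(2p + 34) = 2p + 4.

p = 1

Square both sides: 2p + 34 = (2p + 4)².
Expand and rearrange: 4p² + 14p - 18 = 0.
Solving gives p = 1 or p = -4.5.
Check each candidate in the original equation:
  p = 1: √(36) = 6, while 2p + 4 = 6 — valid.
  p = -4.5: √(25) = 5, while 2p + 4 = -5 — extraneous.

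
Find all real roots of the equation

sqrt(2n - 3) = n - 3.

n = 6

Square both sides: 2n - 3 = (n - 3)^2.
Expand and rearrange: n^2 - 8n + 12 = 0.
Solving gives n = 6 or n = 2.
Check each candidate in the original equation:
  n = 6: sqrt(9) = 3, while n - 3 = 3 — valid.
  n = 2: sqrt(1) = 1, while n - 3 = -1 — extraneous.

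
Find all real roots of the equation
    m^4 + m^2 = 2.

Let u = m^2. The equation becomes u^2 + u - 2 = 0.
Factor: (u - 1)(u + 2) = 0, so u = 1 or u = -2.
m^2 = 1 gives m = +/-1.
m^2 = -2 < 0 has no real solution.

m = -1 or m = 1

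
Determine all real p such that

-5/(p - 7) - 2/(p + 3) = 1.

p = -6.217 or p = 3.217

Multiply both sides by (p - 7)(p + 3):
-5(p + 3) - 2(p - 7) = (p - 7)(p + 3).
Expand and collect terms: p² + 3p - 20 = 0.
By the quadratic formula, p = (-3 ± √89) / 2, so p ≈ 3.217 or p ≈ -6.217.
Neither value makes a denominator zero (p ≠ 7, p ≠ -3), so both are valid.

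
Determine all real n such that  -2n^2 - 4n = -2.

n = -2.4142 or n = 0.4142

Rearrange to standard form: -2n^2 - 4n + 2 = 0.
Discriminant: (-4)^2 - 4*(-2)*2 = 32.
Quadratic formula: n = (4 +/- sqrt(32)) / (-4).
So n = -sqrt(2) - 1 ~= -2.4142 or n = -1 + sqrt(2) ~= 0.4142.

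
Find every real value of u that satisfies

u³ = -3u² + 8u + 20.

Rearrange: u³ + 3u² - 8u - 20 = 0.
Possible rational roots are divisors of -20. Testing u = -2 gives 0, so (u + 2) is a factor.
Divide: u³ + 3u² - 8u - 20 = (u + 2)(u² + u - 10).
Apply the quadratic formula to u² + u - 10 = 0: u = (-1 ± √41)/2, i.e. u ≈ 2.7016 or u ≈ -3.7016.

u = -3.7016 or u = -2 or u = 2.7016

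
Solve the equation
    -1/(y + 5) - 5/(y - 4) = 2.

y = -5.6742 or y = 1.6742

Multiply both sides by (y + 5)(y - 4):
-(y - 4) - 5(y + 5) = 2(y + 5)(y - 4).
Expand and collect terms: 2y^2 + 8y - 19 = 0.
By the quadratic formula, y = (-8 +/- sqrt(216)) / 4, so y ~= 1.6742 or y ~= -5.6742.
Neither value makes a denominator zero (y != -5, y != 4), so both are valid.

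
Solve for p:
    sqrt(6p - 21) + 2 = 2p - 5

p = 3.5 or p = 5

Isolate the radical: sqrt(6p - 21) = 2p - 7.
Square both sides: 6p - 21 = (2p - 7)^2.
Expand and rearrange: 4p^2 - 34p + 70 = 0.
Solving gives p = 5 or p = 3.5.
Check each candidate in the original equation:
  p = 5: sqrt(9) = 3, while 2p - 7 = 3 — valid.
  p = 3.5: sqrt(0) = 0, while 2p - 7 = 0 — valid.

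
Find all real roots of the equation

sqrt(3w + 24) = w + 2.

Square both sides: 3w + 24 = (w + 2)^2.
Expand and rearrange: w^2 + w - 20 = 0.
Solving gives w = 4 or w = -5.
Check each candidate in the original equation:
  w = 4: sqrt(36) = 6, while w + 2 = 6 — valid.
  w = -5: sqrt(9) = 3, while w + 2 = -3 — extraneous.

w = 4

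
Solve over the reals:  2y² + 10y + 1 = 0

y = -4.8979 or y = -0.1021

Discriminant: (10)² − 4·2·1 = 92.
Quadratic formula: y = (-10 ± √92) / 4.
So y = -5/2 + √(23)/2 ≈ -0.1021 or y = -5/2 - √(23)/2 ≈ -4.8979.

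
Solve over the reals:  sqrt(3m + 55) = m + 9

Square both sides: 3m + 55 = (m + 9)^2.
Expand and rearrange: m^2 + 15m + 26 = 0.
Solving gives m = -2 or m = -13.
Check each candidate in the original equation:
  m = -2: sqrt(49) = 7, while m + 9 = 7 — valid.
  m = -13: sqrt(16) = 4, while m + 9 = -4 — extraneous.

m = -2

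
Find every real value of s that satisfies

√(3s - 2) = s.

s = 1 or s = 2

Square both sides: 3s - 2 = (s)².
Expand and rearrange: s² - 3s + 2 = 0.
Solving gives s = 2 or s = 1.
Check each candidate in the original equation:
  s = 2: √(4) = 2, while s = 2 — valid.
  s = 1: √(1) = 1, while s = 1 — valid.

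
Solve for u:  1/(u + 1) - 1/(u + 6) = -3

Multiply both sides by (u + 1)(u + 6):
(u + 6) - (u + 1) = -3(u + 1)(u + 6).
Expand and collect terms: -3u^2 - 21u - 23 = 0.
By the quadratic formula, u = (21 +/- sqrt(165)) / -6, so u ~= -5.6409 or u ~= -1.3591.
Neither value makes a denominator zero (u != -1, u != -6), so both are valid.

u = -5.6409 or u = -1.3591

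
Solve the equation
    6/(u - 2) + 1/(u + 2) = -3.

Multiply both sides by (u - 2)(u + 2):
6(u + 2) + (u - 2) = -3(u - 2)(u + 2).
Expand and collect terms: -3u^2 - 7u + 2 = 0.
By the quadratic formula, u = (7 +/- sqrt(73)) / -6, so u ~= -2.5907 or u ~= 0.2573.
Neither value makes a denominator zero (u != 2, u != -2), so both are valid.

u = -2.5907 or u = 0.2573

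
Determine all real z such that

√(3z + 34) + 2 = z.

Isolate the radical: √(3z + 34) = z - 2.
Square both sides: 3z + 34 = (z - 2)².
Expand and rearrange: z² - 7z - 30 = 0.
Solving gives z = 10 or z = -3.
Check each candidate in the original equation:
  z = 10: √(64) = 8, while z - 2 = 8 — valid.
  z = -3: √(25) = 5, while z - 2 = -5 — extraneous.

z = 10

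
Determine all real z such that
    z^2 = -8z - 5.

Rearrange to standard form: z^2 + 8z + 5 = 0.
Discriminant: (8)^2 - 4*1*5 = 44.
Quadratic formula: z = (-8 +/- sqrt(44)) / 2.
So z = -4 + sqrt(11) ~= -0.6834 or z = -4 - sqrt(11) ~= -7.3166.

z = -7.3166 or z = -0.6834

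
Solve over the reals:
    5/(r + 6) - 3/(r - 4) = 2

r = -2.7913 or r = 1.7913

Multiply both sides by (r + 6)(r - 4):
5(r - 4) - 3(r + 6) = 2(r + 6)(r - 4).
Expand and collect terms: 2r² + 2r - 10 = 0.
By the quadratic formula, r = (-2 ± √84) / 4, so r ≈ 1.7913 or r ≈ -2.7913.
Neither value makes a denominator zero (r ≠ -6, r ≠ 4), so both are valid.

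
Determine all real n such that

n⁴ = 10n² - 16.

Let u = n². The equation becomes u² - 10u + 16 = 0.
Factor: (u - 8)(u - 2) = 0, so u = 8 or u = 2.
n² = 8 gives n = ±2·√(2) ≈ ±2.8284.
n² = 2 gives n = ±√(2) ≈ ±1.4142.

n = -2.8284 or n = -1.4142 or n = 1.4142 or n = 2.8284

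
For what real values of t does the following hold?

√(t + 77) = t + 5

Square both sides: t + 77 = (t + 5)².
Expand and rearrange: t² + 9t - 52 = 0.
Solving gives t = 4 or t = -13.
Check each candidate in the original equation:
  t = 4: √(81) = 9, while t + 5 = 9 — valid.
  t = -13: √(64) = 8, while t + 5 = -8 — extraneous.

t = 4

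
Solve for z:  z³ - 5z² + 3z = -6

z = -0.7913 or z = 2 or z = 3.7913

Rearrange: z³ - 5z² + 3z + 6 = 0.
Possible rational roots are divisors of 6. Testing z = 2 gives 0, so (z - 2) is a factor.
Divide: z³ - 5z² + 3z + 6 = (z - 2)(z² - 3z - 3).
Apply the quadratic formula to z² - 3z - 3 = 0: z = (3 ± √21)/2, i.e. z ≈ 3.7913 or z ≈ -0.7913.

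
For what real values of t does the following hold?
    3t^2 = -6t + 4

t = -2.5275 or t = 0.5275

Rearrange to standard form: 3t^2 + 6t - 4 = 0.
Discriminant: (6)^2 - 4*3*(-4) = 84.
Quadratic formula: t = (-6 +/- sqrt(84)) / 6.
So t = -1 + sqrt(21)/3 ~= 0.5275 or t = -sqrt(21)/3 - 1 ~= -2.5275.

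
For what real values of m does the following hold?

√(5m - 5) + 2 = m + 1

Isolate the radical: √(5m - 5) = m - 1.
Square both sides: 5m - 5 = (m - 1)².
Expand and rearrange: m² - 7m + 6 = 0.
Solving gives m = 6 or m = 1.
Check each candidate in the original equation:
  m = 6: √(25) = 5, while m - 1 = 5 — valid.
  m = 1: √(0) = 0, while m - 1 = 0 — valid.

m = 1 or m = 6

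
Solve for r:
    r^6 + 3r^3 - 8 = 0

r = -1.6753 or r = 1.1938

Let u = r^3. The equation becomes u^2 + 3u - 8 = 0.
By the quadratic formula, u = -3/2 + sqrt(41)/2 or u = -sqrt(41)/2 - 3/2.
r^3 = -3/2 + sqrt(41)/2 gives r = (-3/2 + sqrt(41)/2)^(1/3) ~= 1.1938.
r^3 = -sqrt(41)/2 - 3/2 gives r = -(3/2 + sqrt(41)/2)^(1/3) ~= -1.6753.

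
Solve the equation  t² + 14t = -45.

Bring every term to one side: t² + 14t + 45 = 0.
Factor: (t + 9)(t + 5) = 0.
So t = -9 or t = -5.

t = -9 or t = -5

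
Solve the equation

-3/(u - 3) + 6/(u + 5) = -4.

Multiply both sides by (u - 3)(u + 5):
-3(u + 5) + 6(u - 3) = -4(u - 3)(u + 5).
Expand and collect terms: -4u^2 - 11u + 93 = 0.
By the quadratic formula, u = (11 +/- sqrt(1609)) / -8, so u ~= -6.389 or u ~= 3.639.
Neither value makes a denominator zero (u != 3, u != -5), so both are valid.

u = -6.389 or u = 3.639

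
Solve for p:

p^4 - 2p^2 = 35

p = -2.6458 or p = 2.6458

Let u = p^2. The equation becomes u^2 - 2u - 35 = 0.
Factor: (u + 5)(u - 7) = 0, so u = -5 or u = 7.
p^2 = -5 < 0 has no real solution.
p^2 = 7 gives p = +/-sqrt(7) ~= +/-2.6458.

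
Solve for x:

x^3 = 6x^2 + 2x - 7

x = -1.1401 or x = 1 or x = 6.1401

Rearrange: x^3 - 6x^2 - 2x + 7 = 0.
Possible rational roots are divisors of 7. Testing x = 1 gives 0, so (x - 1) is a factor.
Divide: x^3 - 6x^2 - 2x + 7 = (x - 1)(x^2 - 5x - 7).
Apply the quadratic formula to x^2 - 5x - 7 = 0: x = (5 +/- sqrt(53))/2, i.e. x ~= 6.1401 or x ~= -1.1401.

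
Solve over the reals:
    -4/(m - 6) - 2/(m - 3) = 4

Multiply both sides by (m - 6)(m - 3):
-4(m - 3) - 2(m - 6) = 4(m - 6)(m - 3).
Expand and collect terms: 4m^2 - 30m + 48 = 0.
By the quadratic formula, m = (30 +/- sqrt(132)) / 8, so m ~= 5.1861 or m ~= 2.3139.
Neither value makes a denominator zero (m != 6, m != 3), so both are valid.

m = 2.3139 or m = 5.1861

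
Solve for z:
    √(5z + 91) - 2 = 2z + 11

z = -2

Isolate the radical: √(5z + 91) = 2z + 13.
Square both sides: 5z + 91 = (2z + 13)².
Expand and rearrange: 4z² + 47z + 78 = 0.
Solving gives z = -2 or z = -9.75.
Check each candidate in the original equation:
  z = -2: √(81) = 9, while 2z + 13 = 9 — valid.
  z = -9.75: √(42.25) = 6.5, while 2z + 13 = -6.5 — extraneous.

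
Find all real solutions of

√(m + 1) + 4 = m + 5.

Isolate the radical: √(m + 1) = m + 1.
Square both sides: m + 1 = (m + 1)².
Expand and rearrange: m² + m = 0.
Solving gives m = 0 or m = -1.
Check each candidate in the original equation:
  m = 0: √(1) = 1, while m + 1 = 1 — valid.
  m = -1: √(0) = 0, while m + 1 = 0 — valid.

m = -1 or m = 0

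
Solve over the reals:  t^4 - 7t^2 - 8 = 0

Let u = t^2. The equation becomes u^2 - 7u - 8 = 0.
Factor: (u - 8)(u + 1) = 0, so u = 8 or u = -1.
t^2 = 8 gives t = +/-2*sqrt(2) ~= +/-2.8284.
t^2 = -1 < 0 has no real solution.

t = -2.8284 or t = 2.8284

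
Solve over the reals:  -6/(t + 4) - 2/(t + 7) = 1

Multiply both sides by (t + 4)(t + 7):
-6(t + 7) - 2(t + 4) = (t + 4)(t + 7).
Expand and collect terms: t² + 19t + 78 = 0.
Factor or apply the quadratic formula: t = -6 or t = -13.
Neither value makes a denominator zero (t ≠ -4, t ≠ -7), so both are valid.

t = -13 or t = -6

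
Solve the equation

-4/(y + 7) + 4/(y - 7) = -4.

Multiply both sides by (y + 7)(y - 7):
-4(y - 7) + 4(y + 7) = -4(y + 7)(y - 7).
Expand and collect terms: -4y² + 140 = 0.
By the quadratic formula, y = (0 ± √2240) / -8, so y ≈ -5.9161 or y ≈ 5.9161.
Neither value makes a denominator zero (y ≠ -7, y ≠ 7), so both are valid.

y = -5.9161 or y = 5.9161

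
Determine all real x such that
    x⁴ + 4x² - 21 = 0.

Let u = x². The equation becomes u² + 4u - 21 = 0.
Factor: (u - 3)(u + 7) = 0, so u = 3 or u = -7.
x² = 3 gives x = ±√(3) ≈ ±1.7321.
x² = -7 < 0 has no real solution.

x = -1.7321 or x = 1.7321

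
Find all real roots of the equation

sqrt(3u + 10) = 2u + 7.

Square both sides: 3u + 10 = (2u + 7)^2.
Expand and rearrange: 4u^2 + 25u + 39 = 0.
Solving gives u = -3 or u = -3.25.
Check each candidate in the original equation:
  u = -3: sqrt(1) = 1, while 2u + 7 = 1 — valid.
  u = -3.25: sqrt(0.25) = 0.5, while 2u + 7 = 0.5 — valid.

u = -3.25 or u = -3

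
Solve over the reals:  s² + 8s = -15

Bring every term to one side: s² + 8s + 15 = 0.
Factor: (s + 3)(s + 5) = 0.
So s = -3 or s = -5.

s = -5 or s = -3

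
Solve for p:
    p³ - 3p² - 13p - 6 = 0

p = -2 or p = -0.5414 or p = 5.5414

Possible rational roots are divisors of -6. Testing p = -2 gives 0, so (p + 2) is a factor.
Divide: p³ - 3p² - 13p - 6 = (p + 2)(p² - 5p - 3).
Apply the quadratic formula to p² - 5p - 3 = 0: p = (5 ± √37)/2, i.e. p ≈ 5.5414 or p ≈ -0.5414.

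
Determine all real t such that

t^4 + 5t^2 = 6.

t = -1 or t = 1

Let u = t^2. The equation becomes u^2 + 5u - 6 = 0.
Factor: (u - 1)(u + 6) = 0, so u = 1 or u = -6.
t^2 = 1 gives t = +/-1.
t^2 = -6 < 0 has no real solution.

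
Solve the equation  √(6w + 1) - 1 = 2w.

Isolate the radical: √(6w + 1) = 2w + 1.
Square both sides: 6w + 1 = (2w + 1)².
Expand and rearrange: 4w² - 2w = 0.
Solving gives w = 0.5 or w = 0.
Check each candidate in the original equation:
  w = 0.5: √(4) = 2, while 2w + 1 = 2 — valid.
  w = 0: √(1) = 1, while 2w + 1 = 1 — valid.

w = 0 or w = 0.5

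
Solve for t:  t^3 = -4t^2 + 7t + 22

t = -4.4641 or t = -2 or t = 2.4641

Rearrange: t^3 + 4t^2 - 7t - 22 = 0.
Possible rational roots are divisors of -22. Testing t = -2 gives 0, so (t + 2) is a factor.
Divide: t^3 + 4t^2 - 7t - 22 = (t + 2)(t^2 + 2t - 11).
Apply the quadratic formula to t^2 + 2t - 11 = 0: t = (-2 +/- sqrt(48))/2, i.e. t ~= 2.4641 or t ~= -4.4641.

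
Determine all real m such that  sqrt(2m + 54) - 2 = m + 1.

m = 5

Isolate the radical: sqrt(2m + 54) = m + 3.
Square both sides: 2m + 54 = (m + 3)^2.
Expand and rearrange: m^2 + 4m - 45 = 0.
Solving gives m = 5 or m = -9.
Check each candidate in the original equation:
  m = 5: sqrt(64) = 8, while m + 3 = 8 — valid.
  m = -9: sqrt(36) = 6, while m + 3 = -6 — extraneous.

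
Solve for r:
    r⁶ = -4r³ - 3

r = -1.4422 or r = -1

Let u = r³. The equation becomes u² + 4u + 3 = 0.
Factor: (u + 1)(u + 3) = 0, so u = -1 or u = -3.
r³ = -1 gives r = -1.
r³ = -3 gives r = -∛(3) ≈ -1.4422.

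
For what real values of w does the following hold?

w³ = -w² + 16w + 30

w = -3 or w = -2.3166 or w = 4.3166

Rearrange: w³ + w² - 16w - 30 = 0.
Possible rational roots are divisors of -30. Testing w = -3 gives 0, so (w + 3) is a factor.
Divide: w³ + w² - 16w - 30 = (w + 3)(w² - 2w - 10).
Apply the quadratic formula to w² - 2w - 10 = 0: w = (2 ± √44)/2, i.e. w ≈ 4.3166 or w ≈ -2.3166.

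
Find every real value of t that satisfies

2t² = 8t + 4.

Rearrange to standard form: 2t² - 8t - 4 = 0.
Discriminant: (-8)² − 4·2·(-4) = 96.
Quadratic formula: t = (8 ± √96) / 4.
So t = 2 + √(6) ≈ 4.4495 or t = 2 - √(6) ≈ -0.4495.

t = -0.4495 or t = 4.4495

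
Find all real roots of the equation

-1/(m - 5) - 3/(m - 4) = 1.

Multiply both sides by (m - 5)(m - 4):
-(m - 4) - 3(m - 5) = (m - 5)(m - 4).
Expand and collect terms: m^2 - 5m + 1 = 0.
By the quadratic formula, m = (5 +/- sqrt(21)) / 2, so m ~= 4.7913 or m ~= 0.2087.
Neither value makes a denominator zero (m != 5, m != 4), so both are valid.

m = 0.2087 or m = 4.7913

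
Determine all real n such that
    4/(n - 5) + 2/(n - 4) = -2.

Multiply both sides by (n - 5)(n - 4):
4(n - 4) + 2(n - 5) = -2(n - 5)(n - 4).
Expand and collect terms: -2n² + 12n - 14 = 0.
By the quadratic formula, n = (-12 ± √32) / -4, so n ≈ 1.5858 or n ≈ 4.4142.
Neither value makes a denominator zero (n ≠ 5, n ≠ 4), so both are valid.

n = 1.5858 or n = 4.4142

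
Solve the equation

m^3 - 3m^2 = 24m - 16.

m = -4 or m = 0.6277 or m = 6.3723

Rearrange: m^3 - 3m^2 - 24m + 16 = 0.
Possible rational roots are divisors of 16. Testing m = -4 gives 0, so (m + 4) is a factor.
Divide: m^3 - 3m^2 - 24m + 16 = (m + 4)(m^2 - 7m + 4).
Apply the quadratic formula to m^2 - 7m + 4 = 0: m = (7 +/- sqrt(33))/2, i.e. m ~= 6.3723 or m ~= 0.6277.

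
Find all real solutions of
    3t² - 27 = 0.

t = -3 or t = 3

Factor: 3(t - 3)(t + 3) = 0.
So t = 3 or t = -3.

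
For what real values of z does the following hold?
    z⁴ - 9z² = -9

z = -2.8025 or z = -1.0705 or z = 1.0705 or z = 2.8025

Let u = z². The equation becomes u² - 9u + 9 = 0.
By the quadratic formula, u = 3·√(5)/2 + 9/2 or u = 9/2 - 3·√(5)/2.
z² = 3·√(5)/2 + 9/2 gives z = ±√(3·√(5)/2 + 9/2) ≈ ±2.8025.
z² = 9/2 - 3·√(5)/2 gives z = ±√(9/2 - 3·√(5)/2) ≈ ±1.0705.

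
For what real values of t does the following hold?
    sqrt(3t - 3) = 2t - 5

Square both sides: 3t - 3 = (2t - 5)^2.
Expand and rearrange: 4t^2 - 23t + 28 = 0.
Solving gives t = 4 or t = 1.75.
Check each candidate in the original equation:
  t = 4: sqrt(9) = 3, while 2t - 5 = 3 — valid.
  t = 1.75: sqrt(2.25) = 1.5, while 2t - 5 = -1.5 — extraneous.

t = 4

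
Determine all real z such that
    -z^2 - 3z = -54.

z = -9 or z = 6

Bring every term to one side: -z^2 - 3z + 54 = 0.
Factor: -1(z + 9)(z - 6) = 0.
So z = -9 or z = 6.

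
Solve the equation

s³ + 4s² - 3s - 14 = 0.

Possible rational roots are divisors of -14. Testing s = -2 gives 0, so (s + 2) is a factor.
Divide: s³ + 4s² - 3s - 14 = (s + 2)(s² + 2s - 7).
Apply the quadratic formula to s² + 2s - 7 = 0: s = (-2 ± √32)/2, i.e. s ≈ 1.8284 or s ≈ -3.8284.

s = -3.8284 or s = -2 or s = 1.8284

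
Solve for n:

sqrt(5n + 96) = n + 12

Square both sides: 5n + 96 = (n + 12)^2.
Expand and rearrange: n^2 + 19n + 48 = 0.
Solving gives n = -3 or n = -16.
Check each candidate in the original equation:
  n = -3: sqrt(81) = 9, while n + 12 = 9 — valid.
  n = -16: sqrt(16) = 4, while n + 12 = -4 — extraneous.

n = -3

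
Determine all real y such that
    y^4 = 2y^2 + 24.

y = -2.4495 or y = 2.4495

Let u = y^2. The equation becomes u^2 - 2u - 24 = 0.
Factor: (u - 6)(u + 4) = 0, so u = 6 or u = -4.
y^2 = 6 gives y = +/-sqrt(6) ~= +/-2.4495.
y^2 = -4 < 0 has no real solution.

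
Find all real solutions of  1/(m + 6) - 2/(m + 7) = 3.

m = -7.5486 or m = -5.7847

Multiply both sides by (m + 6)(m + 7):
(m + 7) - 2(m + 6) = 3(m + 6)(m + 7).
Expand and collect terms: 3m² + 40m + 131 = 0.
By the quadratic formula, m = (-40 ± √28) / 6, so m ≈ -5.7847 or m ≈ -7.5486.
Neither value makes a denominator zero (m ≠ -6, m ≠ -7), so both are valid.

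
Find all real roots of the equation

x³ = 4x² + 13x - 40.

x = -3.3723 or x = 2.3723 or x = 5

Rearrange: x³ - 4x² - 13x + 40 = 0.
Possible rational roots are divisors of 40. Testing x = 5 gives 0, so (x - 5) is a factor.
Divide: x³ - 4x² - 13x + 40 = (x - 5)(x² + x - 8).
Apply the quadratic formula to x² + x - 8 = 0: x = (-1 ± √33)/2, i.e. x ≈ 2.3723 or x ≈ -3.3723.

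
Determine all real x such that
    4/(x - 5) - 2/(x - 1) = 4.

Multiply both sides by (x - 5)(x - 1):
4(x - 1) - 2(x - 5) = 4(x - 5)(x - 1).
Expand and collect terms: 4x^2 - 26x + 14 = 0.
By the quadratic formula, x = (26 +/- sqrt(452)) / 8, so x ~= 5.9075 or x ~= 0.5925.
Neither value makes a denominator zero (x != 5, x != 1), so both are valid.

x = 0.5925 or x = 5.9075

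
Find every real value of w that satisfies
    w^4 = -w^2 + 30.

w = -2.2361 or w = 2.2361

Let u = w^2. The equation becomes u^2 + u - 30 = 0.
Factor: (u - 5)(u + 6) = 0, so u = 5 or u = -6.
w^2 = 5 gives w = +/-sqrt(5) ~= +/-2.2361.
w^2 = -6 < 0 has no real solution.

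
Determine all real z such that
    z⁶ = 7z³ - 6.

z = 1 or z = 1.8171

Let u = z³. The equation becomes u² - 7u + 6 = 0.
Factor: (u - 6)(u - 1) = 0, so u = 6 or u = 1.
z³ = 6 gives z = ∛(6) ≈ 1.8171.
z³ = 1 gives z = 1.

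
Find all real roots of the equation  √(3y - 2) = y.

Square both sides: 3y - 2 = (y)².
Expand and rearrange: y² - 3y + 2 = 0.
Solving gives y = 2 or y = 1.
Check each candidate in the original equation:
  y = 2: √(4) = 2, while y = 2 — valid.
  y = 1: √(1) = 1, while y = 1 — valid.

y = 1 or y = 2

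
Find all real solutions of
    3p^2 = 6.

p = -1.4142 or p = 1.4142

Rearrange to standard form: 3p^2 - 6 = 0.
Discriminant: (0)^2 - 4*3*(-6) = 72.
Quadratic formula: p = (0 +/- sqrt(72)) / 6.
So p = sqrt(2) ~= 1.4142 or p = -sqrt(2) ~= -1.4142.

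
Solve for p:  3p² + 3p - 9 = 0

Discriminant: (3)² − 4·3·(-9) = 117.
Quadratic formula: p = (-3 ± √117) / 6.
So p = -1/2 + √(13)/2 ≈ 1.3028 or p = -√(13)/2 - 1/2 ≈ -2.3028.

p = -2.3028 or p = 1.3028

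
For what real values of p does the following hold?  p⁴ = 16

Let u = p². The equation becomes u² - 16 = 0.
Factor: (u + 4)(u - 4) = 0, so u = -4 or u = 4.
p² = -4 < 0 has no real solution.
p² = 4 gives p = ±2.

p = -2 or p = 2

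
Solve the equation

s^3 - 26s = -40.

Rearrange: s^3 - 26s + 40 = 0.
Possible rational roots are divisors of 40. Testing s = 4 gives 0, so (s - 4) is a factor.
Divide: s^3 - 26s + 40 = (s - 4)(s^2 + 4s - 10).
Apply the quadratic formula to s^2 + 4s - 10 = 0: s = (-4 +/- sqrt(56))/2, i.e. s ~= 1.7417 or s ~= -5.7417.

s = -5.7417 or s = 1.7417 or s = 4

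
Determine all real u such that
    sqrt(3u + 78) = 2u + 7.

Square both sides: 3u + 78 = (2u + 7)^2.
Expand and rearrange: 4u^2 + 25u - 29 = 0.
Solving gives u = 1 or u = -7.25.
Check each candidate in the original equation:
  u = 1: sqrt(81) = 9, while 2u + 7 = 9 — valid.
  u = -7.25: sqrt(56.25) = 7.5, while 2u + 7 = -7.5 — extraneous.

u = 1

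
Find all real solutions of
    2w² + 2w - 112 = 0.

w = -8 or w = 7

Factor: 2(w + 8)(w - 7) = 0.
So w = -8 or w = 7.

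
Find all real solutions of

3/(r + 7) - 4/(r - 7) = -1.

Multiply both sides by (r + 7)(r - 7):
3(r - 7) - 4(r + 7) = -(r + 7)(r - 7).
Expand and collect terms: -r² + r + 98 = 0.
By the quadratic formula, r = (-1 ± √393) / -2, so r ≈ -9.4121 or r ≈ 10.4121.
Neither value makes a denominator zero (r ≠ -7, r ≠ 7), so both are valid.

r = -9.4121 or r = 10.4121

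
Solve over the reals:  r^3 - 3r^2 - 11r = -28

r = -3.1926 or r = 2.1926 or r = 4

Rearrange: r^3 - 3r^2 - 11r + 28 = 0.
Possible rational roots are divisors of 28. Testing r = 4 gives 0, so (r - 4) is a factor.
Divide: r^3 - 3r^2 - 11r + 28 = (r - 4)(r^2 + r - 7).
Apply the quadratic formula to r^2 + r - 7 = 0: r = (-1 +/- sqrt(29))/2, i.e. r ~= 2.1926 or r ~= -3.1926.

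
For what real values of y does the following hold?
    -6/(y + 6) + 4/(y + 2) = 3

Multiply both sides by (y + 6)(y + 2):
-6(y + 2) + 4(y + 6) = 3(y + 6)(y + 2).
Expand and collect terms: 3y² + 26y + 24 = 0.
By the quadratic formula, y = (-26 ± √388) / 6, so y ≈ -1.0504 or y ≈ -7.6163.
Neither value makes a denominator zero (y ≠ -6, y ≠ -2), so both are valid.

y = -7.6163 or y = -1.0504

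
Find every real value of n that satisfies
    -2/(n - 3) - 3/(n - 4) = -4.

Multiply both sides by (n - 3)(n - 4):
-2(n - 4) - 3(n - 3) = -4(n - 3)(n - 4).
Expand and collect terms: -4n^2 + 33n - 65 = 0.
Factor or apply the quadratic formula: n = 3.25 or n = 5.
Neither value makes a denominator zero (n != 3, n != 4), so both are valid.

n = 3.25 or n = 5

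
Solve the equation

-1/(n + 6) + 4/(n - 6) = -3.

Multiply both sides by (n + 6)(n - 6):
-(n - 6) + 4(n + 6) = -3(n + 6)(n - 6).
Expand and collect terms: -3n^2 - 3n + 78 = 0.
By the quadratic formula, n = (3 +/- sqrt(945)) / -6, so n ~= -5.6235 or n ~= 4.6235.
Neither value makes a denominator zero (n != -6, n != 6), so both are valid.

n = -5.6235 or n = 4.6235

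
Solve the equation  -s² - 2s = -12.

s = -4.6056 or s = 2.6056

Rearrange to standard form: -s² - 2s + 12 = 0.
Discriminant: (-2)² − 4·(-1)·12 = 52.
Quadratic formula: s = (2 ± √52) / (-2).
So s = -√(13) - 1 ≈ -4.6056 or s = -1 + √(13) ≈ 2.6056.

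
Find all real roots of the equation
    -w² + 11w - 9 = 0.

Discriminant: (11)² − 4·(-1)·(-9) = 85.
Quadratic formula: w = (-11 ± √85) / (-2).
So w = 11/2 - √(85)/2 ≈ 0.8902 or w = √(85)/2 + 11/2 ≈ 10.1098.

w = 0.8902 or w = 10.1098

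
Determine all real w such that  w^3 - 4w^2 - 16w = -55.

Rearrange: w^3 - 4w^2 - 16w + 55 = 0.
Possible rational roots are divisors of 55. Testing w = 5 gives 0, so (w - 5) is a factor.
Divide: w^3 - 4w^2 - 16w + 55 = (w - 5)(w^2 + w - 11).
Apply the quadratic formula to w^2 + w - 11 = 0: w = (-1 +/- sqrt(45))/2, i.e. w ~= 2.8541 or w ~= -3.8541.

w = -3.8541 or w = 2.8541 or w = 5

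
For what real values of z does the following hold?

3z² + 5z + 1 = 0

Discriminant: (5)² − 4·3·1 = 13.
Quadratic formula: z = (-5 ± √13) / 6.
So z = -5/6 + √(13)/6 ≈ -0.2324 or z = -5/6 - √(13)/6 ≈ -1.4343.

z = -1.4343 or z = -0.2324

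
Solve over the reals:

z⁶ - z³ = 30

Let u = z³. The equation becomes u² - u - 30 = 0.
Factor: (u + 5)(u - 6) = 0, so u = -5 or u = 6.
z³ = -5 gives z = -∛(5) ≈ -1.71.
z³ = 6 gives z = ∛(6) ≈ 1.8171.

z = -1.71 or z = 1.8171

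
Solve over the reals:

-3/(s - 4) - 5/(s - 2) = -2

Multiply both sides by (s - 4)(s - 2):
-3(s - 2) - 5(s - 4) = -2(s - 4)(s - 2).
Expand and collect terms: -2s^2 + 20s - 42 = 0.
Factor or apply the quadratic formula: s = 3 or s = 7.
Neither value makes a denominator zero (s != 4, s != 2), so both are valid.

s = 3 or s = 7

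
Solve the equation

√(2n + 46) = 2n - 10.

Square both sides: 2n + 46 = (2n - 10)².
Expand and rearrange: 4n² - 42n + 54 = 0.
Solving gives n = 9 or n = 1.5.
Check each candidate in the original equation:
  n = 9: √(64) = 8, while 2n - 10 = 8 — valid.
  n = 1.5: √(49) = 7, while 2n - 10 = -7 — extraneous.

n = 9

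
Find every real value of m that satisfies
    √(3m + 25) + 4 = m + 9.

Isolate the radical: √(3m + 25) = m + 5.
Square both sides: 3m + 25 = (m + 5)².
Expand and rearrange: m² + 7m = 0.
Solving gives m = 0 or m = -7.
Check each candidate in the original equation:
  m = 0: √(25) = 5, while m + 5 = 5 — valid.
  m = -7: √(4) = 2, while m + 5 = -2 — extraneous.

m = 0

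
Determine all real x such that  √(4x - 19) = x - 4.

x = 5 or x = 7

Square both sides: 4x - 19 = (x - 4)².
Expand and rearrange: x² - 12x + 35 = 0.
Solving gives x = 7 or x = 5.
Check each candidate in the original equation:
  x = 7: √(9) = 3, while x - 4 = 3 — valid.
  x = 5: √(1) = 1, while x - 4 = 1 — valid.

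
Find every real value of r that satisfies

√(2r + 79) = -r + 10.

r = 1

Square both sides: 2r + 79 = (-r + 10)².
Expand and rearrange: r² - 22r + 21 = 0.
Solving gives r = 21 or r = 1.
Check each candidate in the original equation:
  r = 21: √(121) = 11, while -r + 10 = -11 — extraneous.
  r = 1: √(81) = 9, while -r + 10 = 9 — valid.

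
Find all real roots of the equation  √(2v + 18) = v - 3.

v = 9

Square both sides: 2v + 18 = (v - 3)².
Expand and rearrange: v² - 8v - 9 = 0.
Solving gives v = 9 or v = -1.
Check each candidate in the original equation:
  v = 9: √(36) = 6, while v - 3 = 6 — valid.
  v = -1: √(16) = 4, while v - 3 = -4 — extraneous.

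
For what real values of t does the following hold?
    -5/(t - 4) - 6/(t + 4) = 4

t = -5.7213 or t = 2.9713

Multiply both sides by (t - 4)(t + 4):
-5(t + 4) - 6(t - 4) = 4(t - 4)(t + 4).
Expand and collect terms: 4t² + 11t - 68 = 0.
By the quadratic formula, t = (-11 ± √1209) / 8, so t ≈ 2.9713 or t ≈ -5.7213.
Neither value makes a denominator zero (t ≠ 4, t ≠ -4), so both are valid.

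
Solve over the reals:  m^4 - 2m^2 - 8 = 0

Let u = m^2. The equation becomes u^2 - 2u - 8 = 0.
Factor: (u - 4)(u + 2) = 0, so u = 4 or u = -2.
m^2 = 4 gives m = +/-2.
m^2 = -2 < 0 has no real solution.

m = -2 or m = 2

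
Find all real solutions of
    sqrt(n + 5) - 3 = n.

Isolate the radical: sqrt(n + 5) = n + 3.
Square both sides: n + 5 = (n + 3)^2.
Expand and rearrange: n^2 + 5n + 4 = 0.
Solving gives n = -1 or n = -4.
Check each candidate in the original equation:
  n = -1: sqrt(4) = 2, while n + 3 = 2 — valid.
  n = -4: sqrt(1) = 1, while n + 3 = -1 — extraneous.

n = -1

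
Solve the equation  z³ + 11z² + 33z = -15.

z = -5.4495 or z = -5 or z = -0.5505

Rearrange: z³ + 11z² + 33z + 15 = 0.
Possible rational roots are divisors of 15. Testing z = -5 gives 0, so (z + 5) is a factor.
Divide: z³ + 11z² + 33z + 15 = (z + 5)(z² + 6z + 3).
Apply the quadratic formula to z² + 6z + 3 = 0: z = (-6 ± √24)/2, i.e. z ≈ -0.5505 or z ≈ -5.4495.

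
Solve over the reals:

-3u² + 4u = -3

u = -0.5352 or u = 1.8685

Rearrange to standard form: -3u² + 4u + 3 = 0.
Discriminant: (4)² − 4·(-3)·3 = 52.
Quadratic formula: u = (-4 ± √52) / (-6).
So u = 2/3 - √(13)/3 ≈ -0.5352 or u = 2/3 + √(13)/3 ≈ 1.8685.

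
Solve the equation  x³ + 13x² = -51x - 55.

x = -6.2361 or x = -5 or x = -1.7639

Rearrange: x³ + 13x² + 51x + 55 = 0.
Possible rational roots are divisors of 55. Testing x = -5 gives 0, so (x + 5) is a factor.
Divide: x³ + 13x² + 51x + 55 = (x + 5)(x² + 8x + 11).
Apply the quadratic formula to x² + 8x + 11 = 0: x = (-8 ± √20)/2, i.e. x ≈ -1.7639 or x ≈ -6.2361.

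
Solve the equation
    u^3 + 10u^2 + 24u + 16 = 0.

Possible rational roots are divisors of 16. Testing u = -2 gives 0, so (u + 2) is a factor.
Divide: u^3 + 10u^2 + 24u + 16 = (u + 2)(u^2 + 8u + 8).
Apply the quadratic formula to u^2 + 8u + 8 = 0: u = (-8 +/- sqrt(32))/2, i.e. u ~= -1.1716 or u ~= -6.8284.

u = -6.8284 or u = -2 or u = -1.1716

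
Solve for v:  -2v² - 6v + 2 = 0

Discriminant: (-6)² − 4·(-2)·2 = 52.
Quadratic formula: v = (6 ± √52) / (-4).
So v = -√(13)/2 - 3/2 ≈ -3.3028 or v = -3/2 + √(13)/2 ≈ 0.3028.

v = -3.3028 or v = 0.3028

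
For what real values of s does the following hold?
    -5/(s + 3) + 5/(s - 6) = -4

Multiply both sides by (s + 3)(s - 6):
-5(s - 6) + 5(s + 3) = -4(s + 3)(s - 6).
Expand and collect terms: -4s² + 12s + 27 = 0.
Factor or apply the quadratic formula: s = -1.5 or s = 4.5.
Neither value makes a denominator zero (s ≠ -3, s ≠ 6), so both are valid.

s = -1.5 or s = 4.5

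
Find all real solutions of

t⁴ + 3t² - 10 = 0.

Let u = t². The equation becomes u² + 3u - 10 = 0.
Factor: (u + 5)(u - 2) = 0, so u = -5 or u = 2.
t² = -5 < 0 has no real solution.
t² = 2 gives t = ±√(2) ≈ ±1.4142.

t = -1.4142 or t = 1.4142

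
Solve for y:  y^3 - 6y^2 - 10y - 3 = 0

Possible rational roots are divisors of -3. Testing y = -1 gives 0, so (y + 1) is a factor.
Divide: y^3 - 6y^2 - 10y - 3 = (y + 1)(y^2 - 7y - 3).
Apply the quadratic formula to y^2 - 7y - 3 = 0: y = (7 +/- sqrt(61))/2, i.e. y ~= 7.4051 or y ~= -0.4051.

y = -1 or y = -0.4051 or y = 7.4051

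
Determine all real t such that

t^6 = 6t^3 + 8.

t = -1.0395 or t = 1.9241

Let u = t^3. The equation becomes u^2 - 6u - 8 = 0.
By the quadratic formula, u = 3 + sqrt(17) or u = 3 - sqrt(17).
t^3 = 3 + sqrt(17) gives t = (3 + sqrt(17))^(1/3) ~= 1.9241.
t^3 = 3 - sqrt(17) gives t = -(-3 + sqrt(17))^(1/3) ~= -1.0395.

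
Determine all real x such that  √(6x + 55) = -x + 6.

x = -1

Square both sides: 6x + 55 = (-x + 6)².
Expand and rearrange: x² - 18x - 19 = 0.
Solving gives x = 19 or x = -1.
Check each candidate in the original equation:
  x = 19: √(169) = 13, while -x + 6 = -13 — extraneous.
  x = -1: √(49) = 7, while -x + 6 = 7 — valid.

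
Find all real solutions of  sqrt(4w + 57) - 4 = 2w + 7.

Isolate the radical: sqrt(4w + 57) = 2w + 11.
Square both sides: 4w + 57 = (2w + 11)^2.
Expand and rearrange: 4w^2 + 40w + 64 = 0.
Solving gives w = -2 or w = -8.
Check each candidate in the original equation:
  w = -2: sqrt(49) = 7, while 2w + 11 = 7 — valid.
  w = -8: sqrt(25) = 5, while 2w + 11 = -5 — extraneous.

w = -2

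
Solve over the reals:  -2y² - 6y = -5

y = -3.6794 or y = 0.6794

Rearrange to standard form: -2y² - 6y + 5 = 0.
Discriminant: (-6)² − 4·(-2)·5 = 76.
Quadratic formula: y = (6 ± √76) / (-4).
So y = -√(19)/2 - 3/2 ≈ -3.6794 or y = -3/2 + √(19)/2 ≈ 0.6794.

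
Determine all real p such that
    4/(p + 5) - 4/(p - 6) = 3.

p = -3.4476 or p = 4.4476

Multiply both sides by (p + 5)(p - 6):
4(p - 6) - 4(p + 5) = 3(p + 5)(p - 6).
Expand and collect terms: 3p^2 - 3p - 46 = 0.
By the quadratic formula, p = (3 +/- sqrt(561)) / 6, so p ~= 4.4476 or p ~= -3.4476.
Neither value makes a denominator zero (p != -5, p != 6), so both are valid.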